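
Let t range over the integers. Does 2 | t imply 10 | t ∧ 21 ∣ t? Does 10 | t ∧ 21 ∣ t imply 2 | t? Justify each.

Not equivalent: only (⇐) holds.

(⇐) Suppose 10 ∣ t and 21 ∣ t. Any common multiple of 10 and 21 is a multiple of their lcm; here gcd(10, 21) = 1, so lcm(10, 21) = 10·21 = 210, so 210 ∣ t. Since 2 ∣ 210, it follows that 2 ∣ t.

(⇒) This fails: take t = 2. Certainly 2 ∣ 2, but 10 ∤ 2.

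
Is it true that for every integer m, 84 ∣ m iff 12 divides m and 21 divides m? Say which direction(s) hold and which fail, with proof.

[⇒] If 84 ∣ m, write m = 84q. Since 84 = 7·12, m = 12·(7q), so 12 ∣ m; and since 84 = 4·21, m = 21·(4q), so 21 ∣ m.

[⇐] Suppose 12 ∣ m and 21 ∣ m. Any common multiple of 12 and 21 is a multiple of their lcm; here lcm(12, 21) = 12·21/gcd(12, 21) = 252/3 = 84, so 84 ∣ m.

Both directions hold; the statement is true.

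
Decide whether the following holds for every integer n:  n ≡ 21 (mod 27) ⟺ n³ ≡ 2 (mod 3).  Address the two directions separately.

Neither direction holds.

Forward direction. This fails: take n = 21. Then 21 ≡ 21 (mod 27), but 21³ = 9261 ≡ 0 (mod 3), not 2.

Converse. This fails: take n = 2. Then 2³ = 8 ≡ 2 (mod 3), yet 2 ≡ 2 (mod 27), not 21.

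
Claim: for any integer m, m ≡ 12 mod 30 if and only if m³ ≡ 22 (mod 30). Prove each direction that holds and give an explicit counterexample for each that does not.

(⟹) This fails: take m = 12. Then 12 ≡ 12 (mod 30), but 12³ = 1728 ≡ 18 (mod 30), not 22.

(⟸) This fails: take m = 28. Then 28³ = 21952 ≡ 22 (mod 30), yet 28 ≡ 28 (mod 30), not 12.

Neither implication holds.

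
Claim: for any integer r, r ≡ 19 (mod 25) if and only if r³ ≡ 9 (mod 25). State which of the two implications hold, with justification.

(→) Suppose r ≡ 19 (mod 25). Write r = 25j + 19. Then (25j + 19)³ = 15625j³ + 35625j² + 27075j + 6859 = 25(625j³ + 1425j² + 1083j + 274) + 9, so r³ ≡ 9 (mod 25).

(←) Conversely, suppose r³ ≡ 9 (mod 25). The only residue r in {0, …, 24} with r³ ≡ 9 (mod 25) is r = 19, so r ≡ 19 (mod 25).

Both directions hold; the statement is true.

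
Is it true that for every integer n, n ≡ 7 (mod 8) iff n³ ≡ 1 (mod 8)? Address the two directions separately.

(⇒) fails and (⇐) fails.

(⇒) This fails: take n = 7. Then 7 ≡ 7 (mod 8), but 7³ = 343 ≡ 7 (mod 8), not 1.

(⇐) This fails: take n = 1. Then 1³ = 1 ≡ 1 (mod 8), yet 1 ≡ 1 (mod 8), not 7.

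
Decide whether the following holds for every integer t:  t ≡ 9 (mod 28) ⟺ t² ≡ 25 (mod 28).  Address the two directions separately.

Only the forward implication holds.

(⟹) Suppose t ≡ 9 (mod 28). Write t = 28j + 9. Then (28j + 9)² = 784j² + 504j + 81 = 28(28j² + 18j + 2) + 25, so t² ≡ 25 (mod 28).

(⟸) This fails: take t = 5. Then 5² = 25 ≡ 25 (mod 28), yet 5 ≡ 5 (mod 28), not 9.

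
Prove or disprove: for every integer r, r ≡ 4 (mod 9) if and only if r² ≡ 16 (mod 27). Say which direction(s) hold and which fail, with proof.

[⇒] This fails: take r = 13. Then 13 ≡ 4 (mod 9), but 13² = 169 ≡ 7 (mod 27), not 16.

[⇐] This fails: take r = 23. Then 23² = 529 ≡ 16 (mod 27), yet 23 ≡ 5 (mod 9), not 4.

Neither implication holds.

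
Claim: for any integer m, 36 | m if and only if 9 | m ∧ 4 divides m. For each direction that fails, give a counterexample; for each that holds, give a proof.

Converse. Suppose 9 ∣ m and 4 ∣ m. Any common multiple of 9 and 4 is a multiple of their lcm; here gcd(9, 4) = 1, so lcm(9, 4) = 9·4 = 36, so 36 ∣ m.

Forward direction. If 36 ∣ m, write m = 36q. Since 36 = 4·9, m = 9·(4q), so 9 ∣ m; and since 36 = 9·4, m = 4·(9q), so 4 ∣ m.

Both directions hold.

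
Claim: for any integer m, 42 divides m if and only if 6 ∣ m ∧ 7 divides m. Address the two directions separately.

Equivalent; both directions hold.

(⟸) Suppose 6 ∣ m and 7 ∣ m. Any common multiple of 6 and 7 is a multiple of their lcm; here gcd(6, 7) = 1, so lcm(6, 7) = 6·7 = 42, so 42 ∣ m.

(⟹) If 42 ∣ m, write m = 42q. Since 42 = 7·6, m = 6·(7q), so 6 ∣ m; and since 42 = 6·7, m = 7·(6q), so 7 ∣ m.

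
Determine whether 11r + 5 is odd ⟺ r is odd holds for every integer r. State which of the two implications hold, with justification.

[⇒] This fails: r = 0 gives 11r + 5 = 5, which is odd, but 0 is even, not odd.

[⇐] This also fails: r = 5 is odd, but 11r + 5 = 60 is even, not odd.

Neither implication holds.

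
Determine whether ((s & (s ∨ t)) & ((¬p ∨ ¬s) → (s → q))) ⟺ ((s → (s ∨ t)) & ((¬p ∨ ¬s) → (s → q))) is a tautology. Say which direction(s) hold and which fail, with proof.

(⇒) holds; (⇐) fails.

(⟹) Assume the antecedent. If q is true, the consequent reduces to true regardless of the other variables. If q is false, the antecedent forces (t = F, q = F, s = T, p = T) or (t = T, q = F, s = T, p = T), and the consequent holds there. Either way the consequent holds.

(⟸) This fails. Under t = F, q = F, s = F, p = F, the left side is false but the right side is true.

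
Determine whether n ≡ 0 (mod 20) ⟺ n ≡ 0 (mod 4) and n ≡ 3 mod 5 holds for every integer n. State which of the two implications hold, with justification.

Forward direction. This fails: n = 0 gives 0 ≡ 0 (mod 20) but 0 ≡ 0 (mod 5), so the conjunction on the right does not hold.

Converse. This fails: n = 8 satisfies both congruences on the right (8 ≡ 0 mod 4 and 8 ≡ 3 mod 5) yet 8 ≡ 8 (mod 20), not 0.

Neither implication holds.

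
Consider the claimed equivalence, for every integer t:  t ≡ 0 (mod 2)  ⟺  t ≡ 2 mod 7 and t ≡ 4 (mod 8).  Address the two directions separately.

(⇒) fails; (⇐) holds.

(→) This fails: t = 0 gives 0 ≡ 0 (mod 2) but 0 ≡ 0 (mod 7), so the conjunction on the right does not hold.

(←) Conversely, if t ≡ 2 (mod 7) and t ≡ 4 (mod 8), then by the Chinese remainder theorem t ≡ 44 (mod 56). Since 44 ≡ 0 (mod 2) and 2 ∣ 56, we get t ≡ 0 (mod 2).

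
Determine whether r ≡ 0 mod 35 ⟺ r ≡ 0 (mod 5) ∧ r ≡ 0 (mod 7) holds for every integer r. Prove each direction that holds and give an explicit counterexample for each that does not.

Both directions hold.

(→) Suppose r ≡ 0 (mod 35); write r = 35j + 0. Since 5 ∣ 35, reducing mod 5 gives r ≡ 0 (mod 5); since 7 ∣ 35, reducing mod 7 gives r ≡ 0 (mod 7).

(←) Conversely, if r ≡ 0 (mod 5) and r ≡ 0 (mod 7), then by the Chinese remainder theorem r ≡ 0 (mod 35). This is exactly r ≡ 0 (mod 35).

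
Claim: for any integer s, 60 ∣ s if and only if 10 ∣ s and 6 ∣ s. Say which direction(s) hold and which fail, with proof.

The forward direction holds; the converse fails.

Converse. This fails: take s = 30. Both 10 ∣ 30 and 6 ∣ 30, yet 30 is not a multiple of 60 (since 30 = 0·60 + 30), so 60 ∤ 30.

Forward direction. If 60 ∣ s, write s = 60q. Since 60 = 6·10, s = 10·(6q), so 10 ∣ s; and since 60 = 10·6, s = 6·(10q), so 6 ∣ s.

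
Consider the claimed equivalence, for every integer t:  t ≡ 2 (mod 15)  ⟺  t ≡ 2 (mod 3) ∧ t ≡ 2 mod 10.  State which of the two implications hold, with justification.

(⇒) fails; (⇐) holds.

(⟸) If t ≡ 2 (mod 3) and t ≡ 2 (mod 10), then by the Chinese remainder theorem t ≡ 2 (mod 30). Since 2 ≡ 2 (mod 15) and 15 ∣ 30, we get t ≡ 2 (mod 15).

(⟹) This fails: t = 17 gives 17 ≡ 2 (mod 15) but 17 ≡ 7 (mod 10), so the conjunction on the right does not hold.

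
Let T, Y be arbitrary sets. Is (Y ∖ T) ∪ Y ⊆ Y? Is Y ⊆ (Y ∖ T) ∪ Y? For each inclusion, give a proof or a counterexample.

Forward inclusion. Let x ∈ (Y ∖ T) ∪ Y. Then either x ∈ Y and x ∉ T; or x ∈ T ∩ Y. In each case x ∈ Y, so (Y ∖ T) ∪ Y ⊆ Y.

Reverse inclusion. Let x ∈ Y. Then either x ∈ Y and x ∉ T; or x ∈ T ∩ Y. In each case x ∈ (Y ∖ T) ∪ Y, so Y ⊆ (Y ∖ T) ∪ Y.

The two sets are equal.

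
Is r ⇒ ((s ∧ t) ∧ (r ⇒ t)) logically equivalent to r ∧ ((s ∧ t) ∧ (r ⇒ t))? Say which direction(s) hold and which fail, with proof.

[⇒] This fails. Under s = F, t = F, r = F, the left side is true but the right side is false.

[⇐] Assume the antecedent. If s is true, the antecedent forces (s = T, t = T, r = T), and r ⇒ ((s ∧ t) ∧ (r ⇒ t)) holds there. If s is false, the antecedent cannot hold. Either way r ⇒ ((s ∧ t) ∧ (r ⇒ t)) holds.

The forward direction fails; the converse holds.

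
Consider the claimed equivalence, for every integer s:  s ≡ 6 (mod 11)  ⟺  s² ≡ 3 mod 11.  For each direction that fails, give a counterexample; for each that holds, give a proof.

Forward direction. Suppose s ≡ 6 (mod 11). Write s = 11j + 6. Then (11j + 6)² = 121j² + 132j + 36 = 11(11j² + 12j + 3) + 3, so s² ≡ 3 (mod 11).

Converse. This fails: take s = 5. Then 5² = 25 ≡ 3 (mod 11), yet 5 ≡ 5 (mod 11), not 6.

Only the forward direction holds.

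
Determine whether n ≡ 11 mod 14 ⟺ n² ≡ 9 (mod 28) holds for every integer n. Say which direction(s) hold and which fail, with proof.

Only the forward implication holds.

Forward direction. Suppose n ≡ 11 (mod 14). Working modulo 28, n ∈ {11, 25}; for each such r, r² ≡ 9 (mod 28).

Converse. This fails: take n = 3. Then 3² = 9 ≡ 9 (mod 28), yet 3 ≡ 3 (mod 14), not 11.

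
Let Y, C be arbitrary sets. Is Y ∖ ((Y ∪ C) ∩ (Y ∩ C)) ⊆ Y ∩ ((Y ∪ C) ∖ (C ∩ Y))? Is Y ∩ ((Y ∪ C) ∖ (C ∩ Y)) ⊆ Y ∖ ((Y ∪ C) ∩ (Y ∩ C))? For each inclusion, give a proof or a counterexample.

Both inclusions hold.

(⊇) Let x ∈ Y ∩ ((Y ∪ C) ∖ (C ∩ Y)). Then x ∈ Y and x ∉ C, from which x ∈ Y ∖ ((Y ∪ C) ∩ (Y ∩ C)).

(⊆) Let x ∈ Y ∖ ((Y ∪ C) ∩ (Y ∩ C)). Then x ∈ Y and x ∉ C, from which x ∈ Y ∩ ((Y ∪ C) ∖ (C ∩ Y)).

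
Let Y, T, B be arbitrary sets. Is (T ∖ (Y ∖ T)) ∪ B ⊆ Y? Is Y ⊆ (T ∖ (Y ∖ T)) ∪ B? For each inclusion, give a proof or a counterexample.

(⟹) This inclusion fails. Take Y = ∅, T = {1}, B = ∅; then 1 ∈ (T ∖ (Y ∖ T)) ∪ B but 1 ∉ Y.

(⟸) This inclusion fails. Take Y = {1}, T = ∅, B = ∅; then 1 ∈ Y but 1 ∉ (T ∖ (Y ∖ T)) ∪ B.

Both inclusions fail.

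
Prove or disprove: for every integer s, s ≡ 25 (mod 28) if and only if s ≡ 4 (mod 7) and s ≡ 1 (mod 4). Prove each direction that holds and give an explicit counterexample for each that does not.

Both directions hold; the statement is true.

Forward direction. Suppose s ≡ 25 (mod 28); write s = 28j + 25. Since 7 ∣ 28, reducing mod 7 gives s ≡ 25 ≡ 4 (mod 7); since 4 ∣ 28, reducing mod 4 gives s ≡ 25 ≡ 1 (mod 4).

Converse. If s ≡ 4 (mod 7) and s ≡ 1 (mod 4), then by the Chinese remainder theorem s ≡ 25 (mod 28). This is exactly s ≡ 25 (mod 28).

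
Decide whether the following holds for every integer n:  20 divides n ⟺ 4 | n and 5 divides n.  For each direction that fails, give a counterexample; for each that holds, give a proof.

Both directions hold; the statement is true.

(⟹) If 20 ∣ n, write n = 20q. Since 20 = 5·4, n = 4·(5q), so 4 ∣ n; and since 20 = 4·5, n = 5·(4q), so 5 ∣ n.

(⟸) Suppose 4 ∣ n and 5 ∣ n. Any common multiple of 4 and 5 is a multiple of their lcm; here gcd(4, 5) = 1, so lcm(4, 5) = 4·5 = 20, so 20 ∣ n.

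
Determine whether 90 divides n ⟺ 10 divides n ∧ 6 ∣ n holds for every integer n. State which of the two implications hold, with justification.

The forward direction holds; the converse fails.

Forward direction. If 90 ∣ n, write n = 90q. Since 90 = 9·10, n = 10·(9q), so 10 ∣ n; and since 90 = 15·6, n = 6·(15q), so 6 ∣ n.

Converse. This fails: take n = 30. Both 10 ∣ 30 and 6 ∣ 30, yet 30 is not a multiple of 90 (since 30 = 0·90 + 30), so 90 ∤ 30.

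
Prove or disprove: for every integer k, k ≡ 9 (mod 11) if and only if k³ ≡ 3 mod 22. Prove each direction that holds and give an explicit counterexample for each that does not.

Only the reverse direction holds.

(⇒) This fails: take k = 20. Then 20 ≡ 9 (mod 11), but 20³ = 8000 ≡ 14 (mod 22), not 3.

(⇐) Conversely, the residues r modulo 22 with r³ ≡ 3 (mod 22) are exactly {9}, and each is ≡ 9 (mod 11).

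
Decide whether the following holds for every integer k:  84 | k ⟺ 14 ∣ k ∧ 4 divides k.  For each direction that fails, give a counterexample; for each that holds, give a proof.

[⇒] If 84 ∣ k, write k = 84q. Since 84 = 6·14, k = 14·(6q), so 14 ∣ k; and since 84 = 21·4, k = 4·(21q), so 4 ∣ k.

[⇐] This fails: take k = 28. Both 14 ∣ 28 and 4 ∣ 28, yet 28 is not a multiple of 84 (since 28 = 0·84 + 28), so 84 ∤ 28.

The forward direction holds; the converse fails.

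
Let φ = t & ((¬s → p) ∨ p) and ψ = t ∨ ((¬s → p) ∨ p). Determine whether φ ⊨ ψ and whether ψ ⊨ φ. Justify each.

(⇒) Assume the antecedent. If t is true, t ∨ ((¬s → p) ∨ p) reduces to true regardless of the other variables. If t is false, the antecedent cannot hold. Either way t ∨ ((¬s → p) ∨ p) holds.

(⇐) This fails. Under t = T, s = F, p = F, the left side is false but the right side is true.

The forward direction holds; the converse fails.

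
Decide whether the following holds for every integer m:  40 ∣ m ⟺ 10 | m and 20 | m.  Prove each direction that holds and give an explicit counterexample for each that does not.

(→) If 40 ∣ m, write m = 40q. Since 40 = 4·10, m = 10·(4q), so 10 ∣ m; and since 40 = 2·20, m = 20·(2q), so 20 ∣ m.

(←) This fails: take m = 20. Both 10 ∣ 20 and 20 ∣ 20, yet 20 is not a multiple of 40 (since 20 = 0·40 + 20), so 40 ∤ 20.

The forward direction holds; the converse fails.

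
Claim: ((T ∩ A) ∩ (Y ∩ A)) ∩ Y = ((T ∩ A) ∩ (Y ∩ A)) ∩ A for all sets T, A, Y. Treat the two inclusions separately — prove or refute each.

(⟹) Let x ∈ ((T ∩ A) ∩ (Y ∩ A)) ∩ Y. Then x ∈ T ∩ A ∩ Y, from which x ∈ ((T ∩ A) ∩ (Y ∩ A)) ∩ A.

(⟸) Let x ∈ ((T ∩ A) ∩ (Y ∩ A)) ∩ A. Then x ∈ T ∩ A ∩ Y, from which x ∈ ((T ∩ A) ∩ (Y ∩ A)) ∩ Y.

Both inclusions hold.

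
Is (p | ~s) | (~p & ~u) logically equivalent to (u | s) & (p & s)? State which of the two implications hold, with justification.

(←) Assume the antecedent. If s is true, the antecedent forces (s = T, u = F, p = T) or (s = T, u = T, p = T), and (p | ~s) | (~p & ~u) holds there. If s is false, the antecedent cannot hold. Either way (p | ~s) | (~p & ~u) holds.

(→) This fails. Under s = F, u = F, p = F, the left side is true but the right side is false.

(⇒) fails; (⇐) holds.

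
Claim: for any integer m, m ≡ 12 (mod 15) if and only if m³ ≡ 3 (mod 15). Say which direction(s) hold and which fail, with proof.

(⇒) Suppose m ≡ 12 (mod 15). Write m = 15j + 12. Then (15j + 12)³ = 3375j³ + 8100j² + 6480j + 1728 = 15(225j³ + 540j² + 432j + 115) + 3, so m³ ≡ 3 (mod 15).

(⇐) Conversely, suppose m³ ≡ 3 (mod 15). The only residue r in {0, …, 14} with r³ ≡ 3 (mod 15) is r = 12, so m ≡ 12 (mod 15).

Both directions hold; the statement is true.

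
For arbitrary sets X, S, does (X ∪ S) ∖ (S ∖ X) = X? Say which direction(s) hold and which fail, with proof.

Reverse inclusion. Let x ∈ X. Then either x ∈ X and x ∉ S; or x ∈ X ∩ S. In each case x ∈ (X ∪ S) ∖ (S ∖ X), so X ⊆ (X ∪ S) ∖ (S ∖ X).

Forward inclusion. Let x ∈ (X ∪ S) ∖ (S ∖ X). Then either x ∈ X and x ∉ S; or x ∈ X ∩ S. In each case x ∈ X, so (X ∪ S) ∖ (S ∖ X) ⊆ X.

The two sets are equal.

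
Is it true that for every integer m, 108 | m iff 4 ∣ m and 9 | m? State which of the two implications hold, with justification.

(⟸) This fails: take m = 36. Both 4 ∣ 36 and 9 ∣ 36, yet 36 is not a multiple of 108 (since 36 = 0·108 + 36), so 108 ∤ 36.

(⟹) If 108 ∣ m, write m = 108q. Since 108 = 27·4, m = 4·(27q), so 4 ∣ m; and since 108 = 12·9, m = 9·(12q), so 9 ∣ m.

The forward direction holds; the converse fails.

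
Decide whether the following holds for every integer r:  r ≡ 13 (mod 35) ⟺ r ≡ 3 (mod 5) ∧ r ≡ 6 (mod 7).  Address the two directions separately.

(⟹) Suppose r ≡ 13 (mod 35); write r = 35j + 13. Since 5 ∣ 35, reducing mod 5 gives r ≡ 13 ≡ 3 (mod 5); since 7 ∣ 35, reducing mod 7 gives r ≡ 13 ≡ 6 (mod 7).

(⟸) Conversely, if r ≡ 3 (mod 5) and r ≡ 6 (mod 7), then by the Chinese remainder theorem r ≡ 13 (mod 35). This is exactly r ≡ 13 (mod 35).

Equivalent; both directions hold.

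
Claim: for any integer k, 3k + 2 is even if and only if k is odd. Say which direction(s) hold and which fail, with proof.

(→) This fails: k = 2 gives 3k + 2 = 8, which is even, but 2 is even, not odd.

(←) This also fails: k = 5 is odd, but 3k + 2 = 17 is odd, not even.

Neither implication holds.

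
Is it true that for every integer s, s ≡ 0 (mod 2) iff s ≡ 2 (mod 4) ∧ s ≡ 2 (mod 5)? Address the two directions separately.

Only the reverse direction holds.

(→) This fails: s = 0 gives 0 ≡ 0 (mod 2) but 0 ≡ 0 (mod 4), so the conjunction on the right does not hold.

(←) Conversely, if s ≡ 2 (mod 4) and s ≡ 2 (mod 5), then by the Chinese remainder theorem s ≡ 2 (mod 20). Since 2 ≡ 0 (mod 2) and 2 ∣ 20, we get s ≡ 0 (mod 2).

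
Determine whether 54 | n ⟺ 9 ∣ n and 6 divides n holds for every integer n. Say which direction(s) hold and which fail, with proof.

(⇒) If 54 ∣ n, write n = 54q. Since 54 = 6·9, n = 9·(6q), so 9 ∣ n; and since 54 = 9·6, n = 6·(9q), so 6 ∣ n.

(⇐) This fails: take n = 18. Both 9 ∣ 18 and 6 ∣ 18, yet 18 is not a multiple of 54 (since 18 = 0·54 + 18), so 54 ∤ 18.

The forward direction holds; the converse fails.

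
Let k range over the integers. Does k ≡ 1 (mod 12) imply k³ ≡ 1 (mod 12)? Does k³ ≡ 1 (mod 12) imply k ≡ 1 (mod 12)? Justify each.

(⇒) Suppose k ≡ 1 (mod 12). Write k = 12j + 1. Then (12j + 1)³ = 1728j³ + 432j² + 36j + 1 = 12(144j³ + 36j² + 3j) + 1, so k³ ≡ 1 (mod 12).

(⇐) For the converse, argue contrapositively. If k ≢ 1 (mod 12), then k is congruent to one of 0, 2, 3, 4, 5, 6, 7, 8, 9, 10, 11 modulo 12, and these give k³ ≡ 0, 8, 3, 4, 5, 0, 7, 8, 9, 4, 11 respectively — never 1.

Both implications hold.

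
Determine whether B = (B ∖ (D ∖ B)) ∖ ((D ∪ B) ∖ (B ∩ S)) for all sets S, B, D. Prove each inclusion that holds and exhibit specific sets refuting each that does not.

The sets are not equal: only the reverse inclusion holds.

(⊆) This inclusion fails. Take S = ∅, B = {1}, D = ∅; then 1 ∈ B but 1 ∉ (B ∖ (D ∖ B)) ∖ ((D ∪ B) ∖ (B ∩ S)).

(⊇) Let x ∈ (B ∖ (D ∖ B)) ∖ ((D ∪ B) ∖ (B ∩ S)). Then either x ∈ S ∩ B and x ∉ D; or x ∈ S ∩ B ∩ D. In each case x ∈ B, so (B ∖ (D ∖ B)) ∖ ((D ∪ B) ∖ (B ∩ S)) ⊆ B.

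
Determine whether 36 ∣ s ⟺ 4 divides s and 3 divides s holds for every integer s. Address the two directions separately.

(←) This fails: take s = 12. Both 4 ∣ 12 and 3 ∣ 12, yet 12 is not a multiple of 36 (since 12 = 0·36 + 12), so 36 ∤ 12.

(→) If 36 ∣ s, write s = 36q. Since 36 = 9·4, s = 4·(9q), so 4 ∣ s; and since 36 = 12·3, s = 3·(12q), so 3 ∣ s.

Only the forward implication holds.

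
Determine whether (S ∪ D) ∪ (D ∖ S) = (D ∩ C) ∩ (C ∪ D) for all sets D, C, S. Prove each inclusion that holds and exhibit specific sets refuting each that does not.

(⊆) This inclusion fails. Take D = {1}, C = ∅, S = ∅; then 1 ∈ (S ∪ D) ∪ (D ∖ S) but 1 ∉ (D ∩ C) ∩ (C ∪ D).

(⊇) Let x ∈ (D ∩ C) ∩ (C ∪ D). Then either x ∈ D ∩ C and x ∉ S; or x ∈ D ∩ C ∩ S. In each case x ∈ (S ∪ D) ∪ (D ∖ S), so (D ∩ C) ∩ (C ∪ D) ⊆ (S ∪ D) ∪ (D ∖ S).

The sets are not equal: only the reverse inclusion holds.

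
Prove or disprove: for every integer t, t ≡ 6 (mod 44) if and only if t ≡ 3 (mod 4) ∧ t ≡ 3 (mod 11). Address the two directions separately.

[⇒] This fails: t = 6 gives 6 ≡ 6 (mod 44) but 6 ≡ 2 (mod 4), so the conjunction on the right does not hold.

[⇐] This fails: t = 3 satisfies both congruences on the right (3 ≡ 3 mod 4 and 3 ≡ 3 mod 11) yet 3 ≡ 3 (mod 44), not 6.

Both directions fail.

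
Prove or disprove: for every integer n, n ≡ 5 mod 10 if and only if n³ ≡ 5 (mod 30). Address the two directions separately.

(⟸) The residues r modulo 30 with r³ ≡ 5 (mod 30) are exactly {5}, and each is ≡ 5 (mod 10).

(⟹) This fails: take n = 15. Then 15 ≡ 5 (mod 10), but 15³ = 3375 ≡ 15 (mod 30), not 5.

Not equivalent: only (⇐) holds.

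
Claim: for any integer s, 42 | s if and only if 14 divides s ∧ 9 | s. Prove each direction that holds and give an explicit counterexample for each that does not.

The forward direction fails; the converse holds.

(←) Suppose 14 ∣ s and 9 ∣ s. Any common multiple of 14 and 9 is a multiple of their lcm; here gcd(14, 9) = 1, so lcm(14, 9) = 14·9 = 126, so 126 ∣ s. Since 42 ∣ 126, it follows that 42 ∣ s.

(→) This fails: take s = 42. Certainly 42 ∣ 42, but 9 ∤ 42.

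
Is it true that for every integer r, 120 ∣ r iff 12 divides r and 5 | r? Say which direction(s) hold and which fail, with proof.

Forward direction. If 120 ∣ r, write r = 120q. Since 120 = 10·12, r = 12·(10q), so 12 ∣ r; and since 120 = 24·5, r = 5·(24q), so 5 ∣ r.

Converse. This fails: take r = 60. Both 12 ∣ 60 and 5 ∣ 60, yet 60 is not a multiple of 120 (since 60 = 0·120 + 60), so 120 ∤ 60.

Not equivalent: only (⇒) holds.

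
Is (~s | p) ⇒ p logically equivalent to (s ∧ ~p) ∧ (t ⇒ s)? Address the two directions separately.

Not equivalent: only (⇐) holds.

Forward direction. This fails. Under p = T, t = F, s = F, the left side is true but the right side is false.

Converse. Assume the antecedent. If p is true, the antecedent cannot hold. If p is false, the antecedent forces (p = F, t = F, s = T) or (p = F, t = T, s = T), and (~s | p) ⇒ p holds there. Either way (~s | p) ⇒ p holds.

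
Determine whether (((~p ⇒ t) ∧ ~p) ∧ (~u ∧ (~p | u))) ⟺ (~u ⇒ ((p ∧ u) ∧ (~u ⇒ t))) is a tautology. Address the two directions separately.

(⇒) fails and (⇐) fails.

(⇒) This fails. Under u = F, p = F, t = T, the left side is true but the right side is false.

(⇐) This fails. Under u = T, p = F, t = F, the left side is false but the right side is true.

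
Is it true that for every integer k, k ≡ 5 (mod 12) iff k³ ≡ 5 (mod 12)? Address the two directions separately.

Both directions hold; the statement is true.

(⟹) Suppose k ≡ 5 (mod 12). Write k = 12j + 5. Then (12j + 5)³ = 1728j³ + 2160j² + 900j + 125 = 12(144j³ + 180j² + 75j + 10) + 5, so k³ ≡ 5 (mod 12).

(⟸) Conversely, suppose k³ ≡ 5 (mod 12). The only residue r in {0, …, 11} with r³ ≡ 5 (mod 12) is r = 5, so k ≡ 5 (mod 12).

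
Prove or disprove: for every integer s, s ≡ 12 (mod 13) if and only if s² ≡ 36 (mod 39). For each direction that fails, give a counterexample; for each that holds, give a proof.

Both directions fail.

[⇒] This fails: take s = 12. Then 12 ≡ 12 (mod 13), but 12² = 144 ≡ 27 (mod 39), not 36.

[⇐] This fails: take s = 6. Then 6² = 36 ≡ 36 (mod 39), yet 6 ≡ 6 (mod 13), not 12.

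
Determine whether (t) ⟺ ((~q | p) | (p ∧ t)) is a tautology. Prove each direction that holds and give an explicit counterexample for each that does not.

(⇒) This fails. Under t = T, q = T, p = F, the left side is true but the right side is false.

(⇐) This fails. Under t = F, q = F, p = F, the left side is false but the right side is true.

Neither implication holds.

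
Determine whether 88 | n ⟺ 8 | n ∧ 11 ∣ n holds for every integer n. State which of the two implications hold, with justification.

(←) Suppose 8 ∣ n and 11 ∣ n. Any common multiple of 8 and 11 is a multiple of their lcm; here gcd(8, 11) = 1, so lcm(8, 11) = 8·11 = 88, so 88 ∣ n.

(→) If 88 ∣ n, write n = 88q. Since 88 = 11·8, n = 8·(11q), so 8 ∣ n; and since 88 = 8·11, n = 11·(8q), so 11 ∣ n.

Equivalent; both directions hold.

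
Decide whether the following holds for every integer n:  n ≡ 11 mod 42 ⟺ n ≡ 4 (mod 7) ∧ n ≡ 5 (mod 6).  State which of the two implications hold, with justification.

Both directions hold.

[⇒] Suppose n ≡ 11 (mod 42); write n = 42j + 11. Since 7 ∣ 42, reducing mod 7 gives n ≡ 11 ≡ 4 (mod 7); since 6 ∣ 42, reducing mod 6 gives n ≡ 11 ≡ 5 (mod 6).

[⇐] Conversely, if n ≡ 4 (mod 7) and n ≡ 5 (mod 6), then by the Chinese remainder theorem n ≡ 11 (mod 42). This is exactly n ≡ 11 (mod 42).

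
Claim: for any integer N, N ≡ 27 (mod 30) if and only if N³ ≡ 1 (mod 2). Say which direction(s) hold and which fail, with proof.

[⇒] Suppose N ≡ 27 (mod 30). Then N³ ≡ 27³ = 19683 (mod 30), and since 2 ∣ 30, also N³ ≡ 1 (mod 2).

[⇐] This fails: take N = 1. Then 1³ = 1 ≡ 1 (mod 2), yet 1 ≡ 1 (mod 30), not 27.

Only the forward direction holds.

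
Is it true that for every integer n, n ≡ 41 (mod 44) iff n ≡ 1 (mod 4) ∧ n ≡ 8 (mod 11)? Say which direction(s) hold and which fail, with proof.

(→) Suppose n ≡ 41 (mod 44); write n = 44j + 41. Since 4 ∣ 44, reducing mod 4 gives n ≡ 41 ≡ 1 (mod 4); since 11 ∣ 44, reducing mod 11 gives n ≡ 41 ≡ 8 (mod 11).

(←) Conversely, if n ≡ 1 (mod 4) and n ≡ 8 (mod 11), then by the Chinese remainder theorem n ≡ 41 (mod 44). This is exactly n ≡ 41 (mod 44).

The biconditional holds.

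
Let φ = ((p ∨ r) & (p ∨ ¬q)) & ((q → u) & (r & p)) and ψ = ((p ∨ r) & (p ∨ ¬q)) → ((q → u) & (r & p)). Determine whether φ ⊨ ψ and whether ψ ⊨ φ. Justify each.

Converse. This fails. Under r = F, p = F, q = F, u = F, the left side is false but the right side is true.

Forward direction. Assume the antecedent. If q is true, the antecedent forces (r = T, p = T, q = T, u = T), and the consequent holds there. If q is false, the antecedent forces (r = T, p = T, q = F, u = F) or (r = T, p = T, q = F, u = T), and the consequent holds there. Either way the consequent holds.

Only the forward implication holds.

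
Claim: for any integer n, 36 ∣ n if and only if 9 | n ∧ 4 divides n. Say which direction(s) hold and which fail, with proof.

The biconditional holds.

(⟹) If 36 ∣ n, write n = 36q. Since 36 = 4·9, n = 9·(4q), so 9 ∣ n; and since 36 = 9·4, n = 4·(9q), so 4 ∣ n.

(⟸) Suppose 9 ∣ n and 4 ∣ n. Any common multiple of 9 and 4 is a multiple of their lcm; here gcd(9, 4) = 1, so lcm(9, 4) = 9·4 = 36, so 36 ∣ n.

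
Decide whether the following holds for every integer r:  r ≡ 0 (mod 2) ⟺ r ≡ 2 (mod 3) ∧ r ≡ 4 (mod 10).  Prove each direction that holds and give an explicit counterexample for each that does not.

[⇒] This fails: r = 0 gives 0 ≡ 0 (mod 2) but 0 ≡ 0 (mod 3), so the conjunction on the right does not hold.

[⇐] Conversely, if r ≡ 2 (mod 3) and r ≡ 4 (mod 10), then by the Chinese remainder theorem r ≡ 14 (mod 30). Since 14 ≡ 0 (mod 2) and 2 ∣ 30, we get r ≡ 0 (mod 2).

(⇒) fails; (⇐) holds.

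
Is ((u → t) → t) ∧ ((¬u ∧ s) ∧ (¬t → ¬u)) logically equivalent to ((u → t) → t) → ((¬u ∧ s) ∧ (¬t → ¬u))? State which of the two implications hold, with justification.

Converse. This fails. Under t = F, s = F, u = F, the left side is false but the right side is true.

Forward direction. Assume the antecedent. If t is true, the antecedent forces (t = T, s = T, u = F), and the consequent holds there. If t is false, the antecedent cannot hold. Either way the consequent holds.

The forward direction holds; the converse fails.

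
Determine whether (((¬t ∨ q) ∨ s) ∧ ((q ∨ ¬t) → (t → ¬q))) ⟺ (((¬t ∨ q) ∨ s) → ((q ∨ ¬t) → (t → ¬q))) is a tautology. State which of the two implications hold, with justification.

[⇒] Assume the antecedent. If q is true, the antecedent forces (q = T, t = F, s = F) or (q = T, t = F, s = T), and the consequent holds there. If q is false, the consequent reduces to true regardless of the other variables. Either way the consequent holds.

[⇐] This fails. Under q = F, t = T, s = F, the left side is false but the right side is true.

The forward direction holds; the converse fails.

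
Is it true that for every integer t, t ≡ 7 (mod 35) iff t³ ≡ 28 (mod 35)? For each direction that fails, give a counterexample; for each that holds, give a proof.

(←) Suppose t³ ≡ 28 (mod 35). The only residue r in {0, …, 34} with r³ ≡ 28 (mod 35) is r = 7, so t ≡ 7 (mod 35).

(→) Suppose t ≡ 7 (mod 35). Write t = 35j + 7. Then (35j + 7)³ = 42875j³ + 25725j² + 5145j + 343 = 35(1225j³ + 735j² + 147j + 9) + 28, so t³ ≡ 28 (mod 35).

The biconditional holds.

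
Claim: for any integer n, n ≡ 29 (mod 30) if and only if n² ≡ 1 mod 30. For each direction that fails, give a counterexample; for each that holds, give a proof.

(⇒) Suppose n ≡ 29 (mod 30). Write n = 30j + 29. Then (30j + 29)² = 900j² + 1740j + 841 = 30(30j² + 58j + 28) + 1, so n² ≡ 1 (mod 30).

(⇐) This fails: take n = 1. Then 1² = 1 ≡ 1 (mod 30), yet 1 ≡ 1 (mod 30), not 29.

(⇒) holds; (⇐) fails.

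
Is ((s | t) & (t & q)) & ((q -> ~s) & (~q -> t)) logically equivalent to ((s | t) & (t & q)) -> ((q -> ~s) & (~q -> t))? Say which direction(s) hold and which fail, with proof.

Converse. This fails. Under q = F, t = F, s = F, the left side is false but the right side is true.

Forward direction. Assume the antecedent. If q is true, the antecedent forces (q = T, t = T, s = F), and the consequent holds there. If q is false, the antecedent cannot hold. Either way the consequent holds.

The forward direction holds; the converse fails.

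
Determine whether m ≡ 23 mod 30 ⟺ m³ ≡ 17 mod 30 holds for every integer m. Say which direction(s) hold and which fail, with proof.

Equivalent; both directions hold.

Forward direction. Suppose m ≡ 23 mod 30. Write m = 30j + 23. Then (30j + 23)³ = 27000j³ + 62100j² + 47610j + 12167 = 30(900j³ + 2070j² + 1587j + 405) + 17, so m³ ≡ 17 (mod 30).

Converse. Suppose m³ ≡ 17 (mod 30). The only residue r in {0, …, 29} with r³ ≡ 17 (mod 30) is r = 23, so m ≡ 23 (mod 30).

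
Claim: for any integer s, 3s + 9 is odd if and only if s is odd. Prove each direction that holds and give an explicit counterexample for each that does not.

Forward direction. This fails: s = 6 gives 3s + 9 = 27, which is odd, but 6 is even, not odd.

Converse. This also fails: s = 3 is odd, but 3s + 9 = 18 is even, not odd.

Neither implication holds.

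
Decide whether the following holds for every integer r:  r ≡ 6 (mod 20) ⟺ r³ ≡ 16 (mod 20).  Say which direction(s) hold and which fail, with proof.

(⟸) This fails: take r = 16. Then 16³ = 4096 ≡ 16 (mod 20), yet 16 ≡ 16 (mod 20), not 6.

(⟹) Suppose r ≡ 6 (mod 20). Write r = 20j + 6. Then (20j + 6)³ = 8000j³ + 7200j² + 2160j + 216 = 20(400j³ + 360j² + 108j + 10) + 16, so r³ ≡ 16 (mod 20).

(⇒) holds; (⇐) fails.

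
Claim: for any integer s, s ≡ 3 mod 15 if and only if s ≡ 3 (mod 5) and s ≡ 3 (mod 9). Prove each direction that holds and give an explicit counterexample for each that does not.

Not equivalent: only (⇐) holds.

(⇒) This fails: s = 33 gives 33 ≡ 3 (mod 15) but 33 ≡ 6 (mod 9), so the conjunction on the right does not hold.

(⇐) Conversely, if s ≡ 3 (mod 5) and s ≡ 3 (mod 9), then by the Chinese remainder theorem s ≡ 3 (mod 45). Since 3 ≡ 3 (mod 15) and 15 ∣ 45, we get s ≡ 3 (mod 15).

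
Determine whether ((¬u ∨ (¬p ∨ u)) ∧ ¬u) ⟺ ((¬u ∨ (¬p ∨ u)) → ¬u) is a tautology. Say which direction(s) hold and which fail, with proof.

(→) Assume the antecedent. If p is true, the antecedent forces (p = T, u = F), and (¬u ∨ (¬p ∨ u)) → ¬u holds there. If p is false, the antecedent forces (p = F, u = F), and (¬u ∨ (¬p ∨ u)) → ¬u holds there. Either way (¬u ∨ (¬p ∨ u)) → ¬u holds.

(←) Assume the antecedent. If p is true, the antecedent forces (p = T, u = F), and (¬u ∨ (¬p ∨ u)) ∧ ¬u holds there. If p is false, the antecedent forces (p = F, u = F), and (¬u ∨ (¬p ∨ u)) ∧ ¬u holds there. Either way (¬u ∨ (¬p ∨ u)) ∧ ¬u holds.

Both directions hold.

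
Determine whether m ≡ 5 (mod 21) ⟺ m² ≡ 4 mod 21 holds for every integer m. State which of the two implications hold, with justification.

[⇒] Suppose m ≡ 5 (mod 21). Write m = 21j + 5. Then (21j + 5)² = 441j² + 210j + 25 = 21(21j² + 10j + 1) + 4, so m² ≡ 4 (mod 21).

[⇐] This fails: take m = 2. Then 2² = 4 ≡ 4 (mod 21), yet 2 ≡ 2 (mod 21), not 5.

The forward direction holds; the converse fails.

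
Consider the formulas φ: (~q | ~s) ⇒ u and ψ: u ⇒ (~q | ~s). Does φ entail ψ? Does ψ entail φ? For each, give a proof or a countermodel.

Neither direction holds.

(→) This fails. Under u = T, s = T, q = T, the left side is true but the right side is false.

(←) This fails. Under u = F, s = F, q = F, the left side is false but the right side is true.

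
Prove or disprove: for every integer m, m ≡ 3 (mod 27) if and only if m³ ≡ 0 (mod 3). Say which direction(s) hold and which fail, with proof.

[⇒] Suppose m ≡ 3 (mod 27). Then m³ ≡ 3³ = 27 (mod 27), and since 3 ∣ 27, also m³ ≡ 0 (mod 3).

[⇐] This fails: take m = 0. Then 0³ = 0 ≡ 0 (mod 3), yet 0 ≡ 0 (mod 27), not 3.

Only the forward implication holds.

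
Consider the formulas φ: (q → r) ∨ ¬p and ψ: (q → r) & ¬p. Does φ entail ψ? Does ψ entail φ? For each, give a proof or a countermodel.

[⇒] This fails. Under q = T, r = F, p = F, the left side is true but the right side is false.

[⇐] Assume the antecedent. If q is true, the antecedent forces (q = T, r = T, p = F), and (q → r) ∨ ¬p holds there. If q is false, (q → r) ∨ ¬p reduces to true regardless of the other variables. Either way (q → r) ∨ ¬p holds.

The forward direction fails; the converse holds.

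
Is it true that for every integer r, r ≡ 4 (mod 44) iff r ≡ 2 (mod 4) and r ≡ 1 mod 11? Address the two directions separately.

(⟹) This fails: r = 4 gives 4 ≡ 4 (mod 44) but 4 ≡ 0 (mod 4), so the conjunction on the right does not hold.

(⟸) This fails: r = 34 satisfies both congruences on the right (34 ≡ 2 mod 4 and 34 ≡ 1 mod 11) yet 34 ≡ 34 (mod 44), not 4.

(⇒) fails and (⇐) fails.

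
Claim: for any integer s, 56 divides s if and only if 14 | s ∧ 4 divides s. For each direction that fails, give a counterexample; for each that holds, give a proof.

(⇒) If 56 ∣ s, write s = 56q. Since 56 = 4·14, s = 14·(4q), so 14 ∣ s; and since 56 = 14·4, s = 4·(14q), so 4 ∣ s.

(⇐) This fails: take s = 28. Both 14 ∣ 28 and 4 ∣ 28, yet 28 is not a multiple of 56 (since 28 = 0·56 + 28), so 56 ∤ 28.

Not equivalent: only (⇒) holds.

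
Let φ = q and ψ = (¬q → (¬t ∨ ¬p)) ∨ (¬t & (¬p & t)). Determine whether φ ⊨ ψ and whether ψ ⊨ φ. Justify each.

[⇐] This fails. Under q = F, t = F, p = F, the left side is false but the right side is true.

[⇒] Assume the antecedent. If q is true, the consequent reduces to true regardless of the other variables. If q is false, the antecedent cannot hold. Either way the consequent holds.

The forward direction holds; the converse fails.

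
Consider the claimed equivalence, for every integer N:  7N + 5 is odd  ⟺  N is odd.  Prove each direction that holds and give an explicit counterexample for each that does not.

Neither implication holds.

(⟹) This fails: N = 2 gives 7N + 5 = 19, which is odd, but 2 is even, not odd.

(⟸) This also fails: N = 1 is odd, but 7N + 5 = 12 is even, not odd.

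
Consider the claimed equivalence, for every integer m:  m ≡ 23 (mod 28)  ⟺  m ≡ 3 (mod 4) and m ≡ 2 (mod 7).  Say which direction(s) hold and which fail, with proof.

Both directions hold.

(⟹) Suppose m ≡ 23 (mod 28); write m = 28j + 23. Since 4 ∣ 28, reducing mod 4 gives m ≡ 23 ≡ 3 (mod 4); since 7 ∣ 28, reducing mod 7 gives m ≡ 23 ≡ 2 (mod 7).

(⟸) Conversely, if m ≡ 3 (mod 4) and m ≡ 2 (mod 7), then by the Chinese remainder theorem m ≡ 23 (mod 28). This is exactly m ≡ 23 (mod 28).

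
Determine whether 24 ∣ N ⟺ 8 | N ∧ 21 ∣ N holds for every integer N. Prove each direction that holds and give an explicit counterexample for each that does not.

(→) This fails: take N = 24. Certainly 24 ∣ 24, but 21 ∤ 24.

(←) Suppose 8 ∣ N and 21 ∣ N. Any common multiple of 8 and 21 is a multiple of their lcm; here gcd(8, 21) = 1, so lcm(8, 21) = 8·21 = 168, so 168 ∣ N. Since 24 ∣ 168, it follows that 24 ∣ N.

Only the reverse direction holds.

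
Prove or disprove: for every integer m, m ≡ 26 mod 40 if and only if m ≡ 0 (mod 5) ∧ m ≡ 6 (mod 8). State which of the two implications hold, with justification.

(⇒) fails and (⇐) fails.

Forward direction. This fails: m = 26 gives 26 ≡ 26 (mod 40) but 26 ≡ 1 (mod 5), so the conjunction on the right does not hold.

Converse. This fails: m = 30 satisfies both congruences on the right (30 ≡ 0 mod 5 and 30 ≡ 6 mod 8) yet 30 ≡ 30 (mod 40), not 26.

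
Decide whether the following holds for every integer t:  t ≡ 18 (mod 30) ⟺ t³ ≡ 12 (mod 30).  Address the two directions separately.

Equivalent; both directions hold.

(⇒) Suppose t ≡ 18 (mod 30). Write t = 30j + 18. Then (30j + 18)³ = 27000j³ + 48600j² + 29160j + 5832 = 30(900j³ + 1620j² + 972j + 194) + 12, so t³ ≡ 12 (mod 30).

(⇐) Conversely, suppose t³ ≡ 12 (mod 30). The only residue r in {0, …, 29} with r³ ≡ 12 (mod 30) is r = 18, so t ≡ 18 (mod 30).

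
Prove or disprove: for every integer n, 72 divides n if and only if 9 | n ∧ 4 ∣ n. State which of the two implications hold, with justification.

(⟹) If 72 ∣ n, write n = 72q. Since 72 = 8·9, n = 9·(8q), so 9 ∣ n; and since 72 = 18·4, n = 4·(18q), so 4 ∣ n.

(⟸) This fails: take n = 36. Both 9 ∣ 36 and 4 ∣ 36, yet 36 is not a multiple of 72 (since 36 = 0·72 + 36), so 72 ∤ 36.

Only the forward direction holds.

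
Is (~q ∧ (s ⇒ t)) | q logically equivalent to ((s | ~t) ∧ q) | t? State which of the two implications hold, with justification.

The forward direction fails; the converse holds.

[⇒] This fails. Under s = F, t = F, q = F, the left side is true but the right side is false.

[⇐] Assume the antecedent. If t is true, (~q ∧ (s ⇒ t)) | q reduces to true regardless of the other variables. If t is false, the antecedent forces (s = F, t = F, q = T) or (s = T, t = F, q = T), and (~q ∧ (s ⇒ t)) | q holds there. Either way (~q ∧ (s ⇒ t)) | q holds.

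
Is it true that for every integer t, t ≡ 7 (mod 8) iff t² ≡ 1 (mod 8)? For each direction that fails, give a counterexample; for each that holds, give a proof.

[⇒] Suppose t ≡ 7 (mod 8). Write t = 8j + 7. Then (8j + 7)² = 64j² + 112j + 49 = 8(8j² + 14j + 6) + 1, so t² ≡ 1 (mod 8).

[⇐] This fails: take t = 1. Then 1² = 1 ≡ 1 (mod 8), yet 1 ≡ 1 (mod 8), not 7.

Not equivalent: only (⇒) holds.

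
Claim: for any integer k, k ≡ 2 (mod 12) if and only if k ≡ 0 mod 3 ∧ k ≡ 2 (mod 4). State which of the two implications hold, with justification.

(⇒) fails and (⇐) fails.

Forward direction. This fails: k = 2 gives 2 ≡ 2 (mod 12) but 2 ≡ 2 (mod 3), so the conjunction on the right does not hold.

Converse. This fails: k = 6 satisfies both congruences on the right (6 ≡ 0 mod 3 and 6 ≡ 2 mod 4) yet 6 ≡ 6 (mod 12), not 2.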